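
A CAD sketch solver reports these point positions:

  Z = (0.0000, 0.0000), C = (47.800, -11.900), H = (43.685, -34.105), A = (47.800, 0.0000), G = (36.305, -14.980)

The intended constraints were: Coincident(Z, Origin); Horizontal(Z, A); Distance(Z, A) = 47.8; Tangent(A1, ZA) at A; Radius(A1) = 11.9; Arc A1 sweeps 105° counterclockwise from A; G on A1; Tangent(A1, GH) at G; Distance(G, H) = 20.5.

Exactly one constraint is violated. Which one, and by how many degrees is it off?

Tangent(A1, GH) at G — off by 6.10°.

Z = (0.00, 0.00) ✓; Z.y = 0.00, A.y = 0.00 ✓; |ZA| = 47.80 ✓; ∠(CA, AZ) = 90.00° ✓; |CA| = 11.90 ✓; bearing(C→G) − bearing(C→A) = 105.0° ✓; |CG| = 11.90 ✓; ∠(CG, GH) = 83.90° ✗; |GH| = 20.50 ✓.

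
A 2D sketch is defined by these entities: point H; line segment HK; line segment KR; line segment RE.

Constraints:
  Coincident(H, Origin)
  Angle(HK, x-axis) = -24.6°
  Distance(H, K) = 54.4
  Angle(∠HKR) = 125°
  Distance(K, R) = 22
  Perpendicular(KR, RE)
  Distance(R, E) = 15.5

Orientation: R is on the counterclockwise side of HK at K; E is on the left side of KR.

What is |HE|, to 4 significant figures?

60.62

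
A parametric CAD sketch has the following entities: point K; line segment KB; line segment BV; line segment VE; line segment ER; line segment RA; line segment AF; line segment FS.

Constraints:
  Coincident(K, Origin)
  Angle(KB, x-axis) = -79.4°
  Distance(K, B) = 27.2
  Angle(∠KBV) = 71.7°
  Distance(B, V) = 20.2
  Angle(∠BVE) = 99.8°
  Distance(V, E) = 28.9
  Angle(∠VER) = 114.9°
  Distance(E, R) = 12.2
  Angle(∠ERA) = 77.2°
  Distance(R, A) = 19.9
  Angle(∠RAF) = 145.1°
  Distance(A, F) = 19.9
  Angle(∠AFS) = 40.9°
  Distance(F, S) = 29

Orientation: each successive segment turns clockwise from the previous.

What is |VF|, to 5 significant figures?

8.4156

K is at the origin; KB runs at -79.4° with length 27.2, so B = (5.0035, -26.736). ∠KBV = 71.7° gives BV at 172.30° from the x-axis; with |BV| = 20.2, V = (-15.014, -24.029). ∠BVE = 99.8° gives VE at 92.100° from the x-axis; with |VE| = 28.9, E = (-16.073, 4.8513). ∠VER = 114.9° gives ER at 27.000° from the x-axis; with |ER| = 12.2, R = (-5.2031, 10.390). ∠ERA = 77.2° gives RA at -75.800° from the x-axis; with |RA| = 19.9, A = (-0.32149, -8.9020). ∠RAF = 145.1° gives AF at -110.70° from the x-axis; with |AF| = 19.9, F = (-7.3556, -27.517). Then |VF| = |F − V| = 8.4156.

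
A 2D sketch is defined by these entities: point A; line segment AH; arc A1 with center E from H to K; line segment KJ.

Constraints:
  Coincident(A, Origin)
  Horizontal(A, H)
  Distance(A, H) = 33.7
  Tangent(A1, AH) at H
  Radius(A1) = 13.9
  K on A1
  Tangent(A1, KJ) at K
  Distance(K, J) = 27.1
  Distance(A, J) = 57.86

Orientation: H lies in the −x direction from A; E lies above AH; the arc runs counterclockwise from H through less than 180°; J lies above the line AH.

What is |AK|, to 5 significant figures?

31.050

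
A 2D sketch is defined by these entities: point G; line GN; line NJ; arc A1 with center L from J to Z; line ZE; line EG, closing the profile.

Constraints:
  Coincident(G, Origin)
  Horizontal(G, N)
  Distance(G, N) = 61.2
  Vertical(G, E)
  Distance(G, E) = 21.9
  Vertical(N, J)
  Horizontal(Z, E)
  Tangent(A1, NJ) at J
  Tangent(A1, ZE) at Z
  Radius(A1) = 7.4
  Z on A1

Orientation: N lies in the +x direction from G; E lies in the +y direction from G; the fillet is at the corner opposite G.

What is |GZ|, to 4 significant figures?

58.09

G is at the origin; GN is horizontal with |GN| = 61.2 and N on the +x side, so N = (61.20, 0.000). G and E share the same x with |GE| = 21.9 and E on the +y side, so E = (0.000, 21.90). The virtual corner opposite G is at (61.20, 21.90). Tangency of A1 to NJ means the radius LJ is perpendicular to NJ and A1 meets ZE tangentially, so LZ is at right angles to ZE, with radius 7.4, so the center L sits 7.4 in from both sides at L = (53.80, 14.50). That places the tangent points at J = (61.20, 14.50) on NJ and Z = (53.80, 21.90) on ZE. Then |GZ| = |Z − G| = 58.09.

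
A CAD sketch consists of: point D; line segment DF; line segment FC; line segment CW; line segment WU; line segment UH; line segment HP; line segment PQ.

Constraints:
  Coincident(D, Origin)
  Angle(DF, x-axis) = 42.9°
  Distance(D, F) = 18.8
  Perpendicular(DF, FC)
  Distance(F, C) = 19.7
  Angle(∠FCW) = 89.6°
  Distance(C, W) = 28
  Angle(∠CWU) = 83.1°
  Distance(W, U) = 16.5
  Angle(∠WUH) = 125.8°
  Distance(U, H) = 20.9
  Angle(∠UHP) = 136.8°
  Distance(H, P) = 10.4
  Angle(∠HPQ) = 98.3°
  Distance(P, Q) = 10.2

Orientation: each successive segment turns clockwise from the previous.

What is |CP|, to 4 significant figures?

24.03

∠WUH = 125.8° gives UH at 71.40° from the x-axis; with |UH| = 20.9, H = (3.599, 12.67). ∠UHP = 136.8° gives HP at 28.20° from the x-axis; with |HP| = 10.4, P = (12.77, 17.59). Then |CP| = |P − C| = 24.03.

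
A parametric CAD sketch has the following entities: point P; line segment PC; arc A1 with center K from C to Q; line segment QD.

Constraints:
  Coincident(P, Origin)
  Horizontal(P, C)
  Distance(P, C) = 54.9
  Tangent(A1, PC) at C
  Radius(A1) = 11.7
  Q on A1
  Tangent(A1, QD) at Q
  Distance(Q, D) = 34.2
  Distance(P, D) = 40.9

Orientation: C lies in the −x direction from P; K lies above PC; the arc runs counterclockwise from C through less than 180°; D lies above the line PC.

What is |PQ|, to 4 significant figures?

45.74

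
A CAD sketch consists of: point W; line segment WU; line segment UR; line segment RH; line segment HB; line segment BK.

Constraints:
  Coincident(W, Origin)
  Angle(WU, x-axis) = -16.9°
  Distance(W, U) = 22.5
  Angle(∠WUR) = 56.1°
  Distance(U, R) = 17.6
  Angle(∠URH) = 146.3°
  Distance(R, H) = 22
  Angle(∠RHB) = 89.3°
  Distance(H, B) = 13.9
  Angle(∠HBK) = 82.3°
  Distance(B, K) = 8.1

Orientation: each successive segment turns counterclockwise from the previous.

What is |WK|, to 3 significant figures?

9.50

W is at the origin; WU runs at -16.9° with length 22.5, so U = (21.5, -6.54). ∠WUR = 56.1° gives UR at 107° from the x-axis; with |UR| = 17.6, R = (16.4, 10.3). ∠URH = 146.3° gives RH at 141° from the x-axis; with |RH| = 22.0, H = (-0.642, 24.2). ∠RHB = 89.3° gives HB at -129° from the x-axis; with |HB| = 13.9, B = (-9.31, 13.4). ∠HBK = 82.3° gives BK at -30.9° from the x-axis; with |BK| = 8.1, K = (-2.36, 9.20). Then |WK| = |K − W| = 9.50.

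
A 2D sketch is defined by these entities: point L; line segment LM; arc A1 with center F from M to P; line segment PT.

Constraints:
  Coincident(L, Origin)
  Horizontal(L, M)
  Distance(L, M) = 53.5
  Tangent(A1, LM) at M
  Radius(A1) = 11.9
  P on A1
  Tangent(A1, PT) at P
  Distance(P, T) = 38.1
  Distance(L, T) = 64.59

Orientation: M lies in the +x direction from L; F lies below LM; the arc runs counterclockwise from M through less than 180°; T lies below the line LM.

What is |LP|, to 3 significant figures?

43.2

L is at the origin; L and M share the same y with |LM| = 53.5 and M on the +x side, so M = (53.5, 0.00). A1 meets LM tangentially, so FM is at right angles to LM, so F = M + (0, -11.9) = (53.5, -11.9). Since FP ⟂ PT (tangency), |FT| = √(11.9² + 38.1²) = 39.9 regardless of where P sits on A1. So T lies on both circle(L, 64.59) and circle(F, 39.9); the below-LM intersection is T = (41.1, -49.8). P is the foot of the tangent from T: P = (41.6, -11.7).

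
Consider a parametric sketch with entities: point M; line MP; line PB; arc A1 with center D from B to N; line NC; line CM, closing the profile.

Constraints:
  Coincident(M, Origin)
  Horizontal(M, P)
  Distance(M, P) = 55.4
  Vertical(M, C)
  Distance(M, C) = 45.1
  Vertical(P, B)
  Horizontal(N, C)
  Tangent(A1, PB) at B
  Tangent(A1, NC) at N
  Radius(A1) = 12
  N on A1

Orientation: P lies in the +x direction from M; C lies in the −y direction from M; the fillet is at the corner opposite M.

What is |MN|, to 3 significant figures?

62.6

The virtual corner opposite M is at (55.4, -45.1). Since A1 is tangent to PB there, DB ⟂ PB and tangency of A1 to NC means the radius DN is perpendicular to NC, with radius 12.0, so the center D sits 12.0 in from both sides at D = (43.4, -33.1). That places the tangent points at B = (55.4, -33.1) on PB and N = (43.4, -45.1) on NC. Then |MN| = |N − M| = 62.6.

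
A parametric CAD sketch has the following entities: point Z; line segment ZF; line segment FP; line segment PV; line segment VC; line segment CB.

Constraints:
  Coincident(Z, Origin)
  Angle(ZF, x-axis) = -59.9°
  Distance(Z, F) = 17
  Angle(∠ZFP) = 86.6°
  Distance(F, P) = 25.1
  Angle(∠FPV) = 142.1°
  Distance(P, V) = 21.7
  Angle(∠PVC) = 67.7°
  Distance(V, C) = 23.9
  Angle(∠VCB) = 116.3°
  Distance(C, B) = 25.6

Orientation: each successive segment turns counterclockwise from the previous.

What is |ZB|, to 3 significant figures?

6.09

Z is at the origin; ZF runs at -59.9° with length 17.0, so F = (8.53, -14.7). ∠ZFP = 86.6° gives FP at 33.5° from the x-axis; with |FP| = 25.1, P = (29.5, -0.854). ∠FPV = 142.1° gives PV at 71.4° from the x-axis; with |PV| = 21.7, V = (36.4, 19.7). ∠PVC = 67.7° gives VC at -176° from the x-axis; with |VC| = 23.9, C = (12.5, 18.2). ∠VCB = 116.3° gives CB at -113° from the x-axis; with |CB| = 25.6, B = (2.69, -5.46). Then |ZB| = |B − Z| = 6.09.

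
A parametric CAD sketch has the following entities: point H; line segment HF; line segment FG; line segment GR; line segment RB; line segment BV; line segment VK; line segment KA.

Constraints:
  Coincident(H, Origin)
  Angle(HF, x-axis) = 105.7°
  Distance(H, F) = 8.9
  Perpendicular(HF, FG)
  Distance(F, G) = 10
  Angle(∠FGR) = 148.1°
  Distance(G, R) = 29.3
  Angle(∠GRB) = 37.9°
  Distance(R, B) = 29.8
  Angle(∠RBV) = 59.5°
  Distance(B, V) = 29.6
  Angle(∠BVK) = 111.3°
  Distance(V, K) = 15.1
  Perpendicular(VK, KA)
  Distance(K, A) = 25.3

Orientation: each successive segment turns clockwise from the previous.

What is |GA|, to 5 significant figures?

27.643

H is at the origin; HF runs at 105.7° with length 8.9, so F = (-2.4083, 8.5680). HF ⟂ FG, so FG runs at 15.700°; with |FG| = 10.0, G = (7.2186, 11.274). ∠FGR = 148.1° gives GR at -16.200° from the x-axis; with |GR| = 29.3, R = (35.355, 3.0995). ∠GRB = 37.9° gives RB at -158.30° from the x-axis; with |RB| = 29.8, B = (7.6670, -7.9189). ∠RBV = 59.5° gives BV at 81.200° from the x-axis; with |BV| = 29.6, V = (12.195, 21.333). ∠BVK = 111.3° gives VK at 12.500° from the x-axis; with |VK| = 15.1, K = (26.937, 24.601). VK ⟂ KA, so KA runs at -77.500°; with |KA| = 25.3, A = (32.413, -0.099422). Then |GA| = |A − G| = 27.643.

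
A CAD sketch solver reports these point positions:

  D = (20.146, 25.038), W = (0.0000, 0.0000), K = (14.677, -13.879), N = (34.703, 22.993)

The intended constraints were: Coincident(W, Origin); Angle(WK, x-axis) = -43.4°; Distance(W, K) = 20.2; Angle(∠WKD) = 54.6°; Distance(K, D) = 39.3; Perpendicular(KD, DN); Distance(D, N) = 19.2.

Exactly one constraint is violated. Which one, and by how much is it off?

Distance(D, N) = 19.2 — off by 4.50.

W = (0.00, 0.00) ✓; WK at -43.40° ✓; |WK| = 20.20 ✓; ∠WKD = 54.60° ✓; |KD| = 39.30 ✓; ∠(KD, DN) = 90.00° ✓; |DN| = 14.70 ✗.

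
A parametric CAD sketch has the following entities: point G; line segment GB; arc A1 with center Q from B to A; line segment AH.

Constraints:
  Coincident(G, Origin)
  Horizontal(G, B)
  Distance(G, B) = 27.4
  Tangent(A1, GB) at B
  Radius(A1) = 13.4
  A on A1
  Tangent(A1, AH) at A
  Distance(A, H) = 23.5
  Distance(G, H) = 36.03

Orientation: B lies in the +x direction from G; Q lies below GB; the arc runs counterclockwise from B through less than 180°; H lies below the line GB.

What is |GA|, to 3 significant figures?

18.1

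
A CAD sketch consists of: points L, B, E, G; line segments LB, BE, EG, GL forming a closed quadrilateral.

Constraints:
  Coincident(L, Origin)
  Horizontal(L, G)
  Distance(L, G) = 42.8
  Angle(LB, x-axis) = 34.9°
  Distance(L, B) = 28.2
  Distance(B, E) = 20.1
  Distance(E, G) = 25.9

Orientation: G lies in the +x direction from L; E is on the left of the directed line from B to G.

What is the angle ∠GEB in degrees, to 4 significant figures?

65.76°

L is at the origin; LG is horizontal with |LG| = 42.8 and G in +x, so G = (42.8, 0). LB runs at 34.9° with |LB| = 28.2, so B = (23.13, 16.13). E is determined by |BE| = 20.1 and |EG| = 25.9 together: it lies at the intersection of circle(B, 20.1) and circle(G, 25.9). With |BG| = 25.44, the foot of the radical line on BG is 7.478 from B and the perpendicular offset is √(20.1² − 7.478²) = 18.66. Taking the left-of-BG solution: E = (40.74, 25.82).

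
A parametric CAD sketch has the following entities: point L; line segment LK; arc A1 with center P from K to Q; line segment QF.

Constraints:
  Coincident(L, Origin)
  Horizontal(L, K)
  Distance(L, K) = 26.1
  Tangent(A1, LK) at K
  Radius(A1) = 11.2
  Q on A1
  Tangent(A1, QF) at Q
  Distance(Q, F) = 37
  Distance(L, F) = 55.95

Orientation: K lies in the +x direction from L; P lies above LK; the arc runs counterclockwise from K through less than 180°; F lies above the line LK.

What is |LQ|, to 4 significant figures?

39.57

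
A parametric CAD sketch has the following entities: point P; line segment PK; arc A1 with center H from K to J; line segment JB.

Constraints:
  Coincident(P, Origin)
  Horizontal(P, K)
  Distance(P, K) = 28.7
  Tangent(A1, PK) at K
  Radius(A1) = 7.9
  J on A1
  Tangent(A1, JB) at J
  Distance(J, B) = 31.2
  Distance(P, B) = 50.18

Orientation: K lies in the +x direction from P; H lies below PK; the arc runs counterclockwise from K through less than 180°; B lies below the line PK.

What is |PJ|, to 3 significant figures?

23.5

P is at the origin; P and K share the same y with |PK| = 28.7 and K on the +x side, so K = (28.7, 0.00). A1 meets PK tangentially, so HK is at right angles to PK, so H = K + (0, -7.9) = (28.7, -7.90). Since HJ ⟂ JB (tangency), |HB| = √(7.9² + 31.2²) = 32.2 regardless of where J sits on A1. So B lies on both circle(P, 50.18) and circle(H, 32.2); the below-PK intersection is B = (30.2, -40.0). J is the foot of the tangent from B: J = (21.1, -10.2).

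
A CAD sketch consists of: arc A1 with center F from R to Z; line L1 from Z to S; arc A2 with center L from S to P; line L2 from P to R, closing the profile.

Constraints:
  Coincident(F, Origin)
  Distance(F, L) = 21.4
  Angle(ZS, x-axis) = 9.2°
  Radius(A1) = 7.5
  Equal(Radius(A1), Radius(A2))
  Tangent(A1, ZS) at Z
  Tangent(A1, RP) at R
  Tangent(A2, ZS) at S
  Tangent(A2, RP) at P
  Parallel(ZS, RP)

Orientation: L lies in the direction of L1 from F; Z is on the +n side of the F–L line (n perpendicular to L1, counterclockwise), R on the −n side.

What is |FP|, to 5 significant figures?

22.676

Tangency of A1 to both parallel lines with radius 7.5 puts Z and R at F ± 7.5·n: Z = (-1.1991, 7.4035), R = (1.1991, -7.4035). Equal radii place S and P the same way about L: S = L + 7.5·n = (19.926, 10.825), P = L − 7.5·n = (22.324, -3.9821). Then |FP| = |P − F| = 22.676.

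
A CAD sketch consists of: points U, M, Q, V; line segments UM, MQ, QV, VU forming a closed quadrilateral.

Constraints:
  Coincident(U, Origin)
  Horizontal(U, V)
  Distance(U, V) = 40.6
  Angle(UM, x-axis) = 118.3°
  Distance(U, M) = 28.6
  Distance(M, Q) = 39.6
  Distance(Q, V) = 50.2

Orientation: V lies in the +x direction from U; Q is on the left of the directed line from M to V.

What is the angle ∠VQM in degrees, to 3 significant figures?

82.5°

U is at the origin; UV is horizontal with |UV| = 40.6 and V in +x, so V = (40.6, 0). UM runs at 118.3° with |UM| = 28.6, so M = (-13.6, 25.2). Q is determined by |MQ| = 39.6 and |QV| = 50.2 together: it lies at the intersection of circle(M, 39.6) and circle(V, 50.2). With |MV| = 59.7, the foot of the radical line on MV is 21.9 from M and the perpendicular offset is √(39.6² − 21.9²) = 33.0. Taking the left-of-MV solution: Q = (20.2, 45.9).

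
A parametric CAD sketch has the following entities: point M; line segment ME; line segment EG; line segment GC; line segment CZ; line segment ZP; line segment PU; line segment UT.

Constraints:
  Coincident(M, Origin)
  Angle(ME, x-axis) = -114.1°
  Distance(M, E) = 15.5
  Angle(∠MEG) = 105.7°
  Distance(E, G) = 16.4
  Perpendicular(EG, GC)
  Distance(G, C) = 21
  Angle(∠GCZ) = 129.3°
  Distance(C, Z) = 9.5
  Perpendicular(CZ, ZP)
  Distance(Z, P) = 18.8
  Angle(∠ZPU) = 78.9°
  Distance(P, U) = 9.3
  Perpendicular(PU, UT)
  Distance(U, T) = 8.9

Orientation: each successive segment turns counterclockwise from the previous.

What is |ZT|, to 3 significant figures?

11.1

∠ZPU = 78.9° gives PU at -68.0° from the x-axis; with |PU| = 9.3, U = (2.94, -11.4). The perpendicularity gives UT at right angles to PU, so UT runs at 22.0°; with |UT| = 8.9, T = (11.2, -8.03). Then |ZT| = |T − Z| = 11.1.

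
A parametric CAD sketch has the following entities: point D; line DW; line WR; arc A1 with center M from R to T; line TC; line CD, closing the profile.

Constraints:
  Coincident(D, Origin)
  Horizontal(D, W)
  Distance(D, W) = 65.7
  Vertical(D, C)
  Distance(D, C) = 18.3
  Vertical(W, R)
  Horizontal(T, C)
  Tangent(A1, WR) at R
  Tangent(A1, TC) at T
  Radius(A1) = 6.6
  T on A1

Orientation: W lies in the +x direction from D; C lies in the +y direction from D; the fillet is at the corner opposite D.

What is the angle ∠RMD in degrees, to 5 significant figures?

168.80°

D is at the origin; D and W share the same y with |DW| = 65.7 and W on the +x side, so W = (65.700, 0.0000). DC is vertical with |DC| = 18.3 and C on the +y side, so C = (0.0000, 18.300). The virtual corner opposite D is at (65.700, 18.300). Since A1 is tangent to WR there, MR ⟂ WR and A1 meets TC tangentially, so MT is at right angles to TC, with radius 6.6, so the center M sits 6.6 in from both sides at M = (59.100, 11.700). That places the tangent points at R = (65.700, 11.700) on WR and T = (59.100, 18.300) on TC. Then cos ∠RMD = MR·MD / (|MR||MD|), giving 168.80°.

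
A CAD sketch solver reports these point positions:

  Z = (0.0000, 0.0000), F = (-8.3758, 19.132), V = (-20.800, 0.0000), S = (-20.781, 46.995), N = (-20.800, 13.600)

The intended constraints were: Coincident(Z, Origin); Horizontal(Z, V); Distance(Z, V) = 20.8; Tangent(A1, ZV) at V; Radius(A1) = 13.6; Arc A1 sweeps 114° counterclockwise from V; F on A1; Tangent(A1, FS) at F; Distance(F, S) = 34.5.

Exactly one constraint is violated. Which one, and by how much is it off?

Distance(F, S) = 34.5 — off by 4.00.

Z = (0.00, 0.00) ✓; Z.y = 0.00, V.y = 0.00 ✓; |ZV| = 20.80 ✓; ∠(NV, VZ) = 90.00° ✓; |NV| = 13.60 ✓; bearing(N→F) − bearing(N→V) = 114.0° ✓; |NF| = 13.60 ✓; ∠(NF, FS) = 90.00° ✓; |FS| = 30.50 ✗.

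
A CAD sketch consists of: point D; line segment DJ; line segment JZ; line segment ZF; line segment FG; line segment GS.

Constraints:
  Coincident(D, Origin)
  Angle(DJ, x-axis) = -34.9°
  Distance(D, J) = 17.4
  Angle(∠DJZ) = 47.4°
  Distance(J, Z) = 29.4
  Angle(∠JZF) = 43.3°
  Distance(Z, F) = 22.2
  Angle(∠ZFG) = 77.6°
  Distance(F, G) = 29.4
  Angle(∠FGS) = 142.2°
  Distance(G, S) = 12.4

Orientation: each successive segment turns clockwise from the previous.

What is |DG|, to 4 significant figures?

26.57

∠JZF = 43.3° gives ZF at 55.80° from the x-axis; with |ZF| = 22.2, F = (-1.954, 2.043). ∠ZFG = 77.6° gives FG at -46.60° from the x-axis; with |FG| = 29.4, G = (18.25, -19.32). Then |DG| = |G − D| = 26.57.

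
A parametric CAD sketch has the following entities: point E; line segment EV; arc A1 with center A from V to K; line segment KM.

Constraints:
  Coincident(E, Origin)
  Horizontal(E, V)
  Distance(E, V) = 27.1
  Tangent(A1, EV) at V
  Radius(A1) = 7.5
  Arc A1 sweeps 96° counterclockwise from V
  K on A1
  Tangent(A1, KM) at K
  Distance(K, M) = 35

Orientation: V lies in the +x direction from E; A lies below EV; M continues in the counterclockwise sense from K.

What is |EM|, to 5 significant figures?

48.988

E is at the origin; E and V share the same y with |EV| = 27.1 and V on the +x side, so V = (27.100, 0.0000). A1 meets EV tangentially, so AV is at right angles to EV, so A = V + (0, -7.5) = (27.100, -7.5000). On A1, V sits at bearing 90° from A; a 96° counterclockwise sweep puts K at bearing 186°, so K = A + 7.5·(cos 186°, sin 186°) = (19.641, -8.2840). A1 meets KM tangentially, so AK is at right angles to KM, so KM runs along (−sin 186°, cos 186°); with |KM| = 35.0, M = (23.300, -43.092). Then |EM| = |M − E| = 48.988.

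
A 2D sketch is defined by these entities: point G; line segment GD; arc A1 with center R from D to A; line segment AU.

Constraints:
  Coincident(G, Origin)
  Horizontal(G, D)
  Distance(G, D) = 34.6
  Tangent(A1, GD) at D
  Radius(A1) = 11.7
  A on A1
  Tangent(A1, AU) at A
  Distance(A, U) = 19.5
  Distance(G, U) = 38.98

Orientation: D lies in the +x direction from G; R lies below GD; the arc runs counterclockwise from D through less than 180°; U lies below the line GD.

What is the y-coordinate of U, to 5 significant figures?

-31.354

Checks: ∠(RD, DG) = 90.00° ✓; |RD| = 11.70 ✓; |RA| = 11.70 ✓; ∠(RA, AU) = 90.00° ✓; |AU| = 19.50 ✓; |GU| = 38.98 ✓.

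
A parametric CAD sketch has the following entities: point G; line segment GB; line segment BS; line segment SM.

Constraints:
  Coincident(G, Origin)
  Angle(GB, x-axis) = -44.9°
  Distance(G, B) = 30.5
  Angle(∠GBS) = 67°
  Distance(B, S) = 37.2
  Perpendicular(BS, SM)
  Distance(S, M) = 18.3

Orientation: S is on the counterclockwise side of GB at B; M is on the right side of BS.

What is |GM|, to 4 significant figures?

52.82

∠GBS = 67.0°, so BS runs at -44.9° + (180° − 67.0°) = 68.10° from the x-axis; with |BS| = 37.2, S = B + 37.2·(cos 68.10°, sin 68.10°) = (35.48, 12.99). BS is perpendicular to SM; with |SM| = 18.3 on the right of BS, M = S + 18.3·(0.9278, -0.3730) = (52.46, 6.161). Then |GM| = |M − G| = 52.82.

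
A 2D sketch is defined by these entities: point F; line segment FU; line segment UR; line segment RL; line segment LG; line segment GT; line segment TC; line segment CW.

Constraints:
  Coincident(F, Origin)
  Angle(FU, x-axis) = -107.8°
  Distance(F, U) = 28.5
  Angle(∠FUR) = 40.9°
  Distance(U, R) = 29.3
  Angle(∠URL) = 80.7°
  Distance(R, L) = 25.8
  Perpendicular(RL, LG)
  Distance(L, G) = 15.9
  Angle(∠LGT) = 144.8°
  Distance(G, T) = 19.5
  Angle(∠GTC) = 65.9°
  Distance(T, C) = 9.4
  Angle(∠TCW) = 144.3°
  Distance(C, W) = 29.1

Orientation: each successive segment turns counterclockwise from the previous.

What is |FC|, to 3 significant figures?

21.5

F is at the origin; FU runs at -107.8° with length 28.5, so U = (-8.71, -27.1). ∠FUR = 40.9° gives UR at 31.3° from the x-axis; with |UR| = 29.3, R = (16.3, -11.9). ∠URL = 80.7° gives RL at 131° from the x-axis; with |RL| = 25.8, L = (-0.467, 7.68). RL ⟂ LG, so LG runs at -139°; with |LG| = 15.9, G = (-12.5, -2.67). ∠LGT = 144.8° gives GT at -104° from the x-axis; with |GT| = 19.5, T = (-17.3, -21.6). ∠GTC = 65.9° gives TC at 9.90° from the x-axis; with |TC| = 9.4, C = (-8.06, -20.0). Then |FC| = |C − F| = 21.5.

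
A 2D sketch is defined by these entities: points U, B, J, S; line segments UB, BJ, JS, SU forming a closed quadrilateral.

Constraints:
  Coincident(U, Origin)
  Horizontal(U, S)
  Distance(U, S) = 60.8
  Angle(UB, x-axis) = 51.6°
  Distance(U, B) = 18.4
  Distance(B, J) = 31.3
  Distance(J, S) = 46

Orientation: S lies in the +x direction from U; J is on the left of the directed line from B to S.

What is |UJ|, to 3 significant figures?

49.6

Checks: |BJ| = 31.30 ✓; |JS| = 46.00 ✓.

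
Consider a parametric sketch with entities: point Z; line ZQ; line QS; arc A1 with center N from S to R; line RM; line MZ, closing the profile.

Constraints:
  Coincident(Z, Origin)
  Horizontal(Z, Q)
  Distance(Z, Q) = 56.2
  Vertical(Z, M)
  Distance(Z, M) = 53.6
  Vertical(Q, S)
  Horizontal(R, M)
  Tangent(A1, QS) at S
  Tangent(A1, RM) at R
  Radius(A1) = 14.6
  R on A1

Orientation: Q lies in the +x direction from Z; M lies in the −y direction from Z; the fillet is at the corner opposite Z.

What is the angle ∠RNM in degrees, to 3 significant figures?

70.7°

Z is at the origin; ZQ is horizontal with |ZQ| = 56.2 and Q on the +x side, so Q = (56.2, 0.00). ZM is vertical with |ZM| = 53.6 and M on the −y side, so M = (0.00, -53.6). The virtual corner opposite Z is at (56.2, -53.6). Tangency of A1 to QS means the radius NS is perpendicular to QS and the tangent condition forces NR to be normal to RM, with radius 14.6, so the center N sits 14.6 in from both sides at N = (41.6, -39.0). That places the tangent points at S = (56.2, -39.0) on QS and R = (41.6, -53.6) on RM. Then cos ∠RNM = NR·NM / (|NR||NM|), giving 70.7°.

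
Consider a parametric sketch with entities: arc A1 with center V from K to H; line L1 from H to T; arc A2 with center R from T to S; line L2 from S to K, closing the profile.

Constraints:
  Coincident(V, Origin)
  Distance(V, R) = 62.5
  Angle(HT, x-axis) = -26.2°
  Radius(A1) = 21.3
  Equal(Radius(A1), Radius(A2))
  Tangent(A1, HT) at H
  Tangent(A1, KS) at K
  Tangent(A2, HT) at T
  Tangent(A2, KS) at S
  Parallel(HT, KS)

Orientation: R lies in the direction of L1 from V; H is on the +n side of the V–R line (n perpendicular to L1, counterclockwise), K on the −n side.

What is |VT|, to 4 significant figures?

66.03

The slot axis is L1's direction at -26.2°, so u = (cos -26.2°, sin -26.2°) = (0.8973, -0.4415) and n = (−sin -26.2°, cos -26.2°) = (0.4415, 0.8973). V is at the origin and R lies 62.5 along u from V, so R = 62.5·u = (56.08, -27.59). Tangency of A1 to both parallel lines with radius 21.3 puts H and K at V ± 21.3·n: H = (9.404, 19.11), K = (-9.404, -19.11). Equal radii place T and S the same way about R: T = R + 21.3·n = (65.48, -8.483), S = R − 21.3·n = (46.67, -46.71). Then |VT| = |T − V| = 66.03.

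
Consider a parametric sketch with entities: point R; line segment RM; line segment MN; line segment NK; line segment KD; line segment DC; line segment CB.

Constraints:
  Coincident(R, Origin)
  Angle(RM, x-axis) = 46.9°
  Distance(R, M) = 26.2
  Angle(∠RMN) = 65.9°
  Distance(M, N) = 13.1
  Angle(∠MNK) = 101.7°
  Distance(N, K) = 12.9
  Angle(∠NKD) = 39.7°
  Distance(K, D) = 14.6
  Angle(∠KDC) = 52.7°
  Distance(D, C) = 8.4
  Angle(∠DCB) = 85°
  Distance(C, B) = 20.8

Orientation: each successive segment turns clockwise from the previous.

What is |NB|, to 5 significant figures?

22.173

R is at the origin; RM runs at 46.9° with length 26.2, so M = (17.902, 19.130). ∠RMN = 65.9° gives MN at -67.200° from the x-axis; with |MN| = 13.1, N = (22.978, 7.0538). ∠MNK = 101.7° gives NK at -145.50° from the x-axis; with |NK| = 12.9, K = (12.347, -0.25280). ∠NKD = 39.7° gives KD at 74.200° from the x-axis; with |KD| = 14.6, D = (16.322, 13.796). ∠KDC = 52.7° gives DC at -53.100° from the x-axis; with |DC| = 8.4, C = (21.366, 7.0782). ∠DCB = 85.0° gives CB at -148.10° from the x-axis; with |CB| = 20.8, B = (3.7072, -3.9133). Then |NB| = |B − N| = 22.173.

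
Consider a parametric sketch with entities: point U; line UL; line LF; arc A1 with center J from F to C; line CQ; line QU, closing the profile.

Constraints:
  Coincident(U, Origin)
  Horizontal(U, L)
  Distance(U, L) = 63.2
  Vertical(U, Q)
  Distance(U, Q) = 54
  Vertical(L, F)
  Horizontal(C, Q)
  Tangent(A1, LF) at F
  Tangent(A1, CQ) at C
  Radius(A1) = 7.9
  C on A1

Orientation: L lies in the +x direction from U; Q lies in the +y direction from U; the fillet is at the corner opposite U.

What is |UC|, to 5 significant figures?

77.292

The virtual corner opposite U is at (63.200, 54.000). Since A1 is tangent to LF there, JF ⟂ LF and tangency of A1 to CQ means the radius JC is perpendicular to CQ, with radius 7.9, so the center J sits 7.9 in from both sides at J = (55.300, 46.100). That places the tangent points at F = (63.200, 46.100) on LF and C = (55.300, 54.000) on CQ. Then |UC| = |C − U| = 77.292.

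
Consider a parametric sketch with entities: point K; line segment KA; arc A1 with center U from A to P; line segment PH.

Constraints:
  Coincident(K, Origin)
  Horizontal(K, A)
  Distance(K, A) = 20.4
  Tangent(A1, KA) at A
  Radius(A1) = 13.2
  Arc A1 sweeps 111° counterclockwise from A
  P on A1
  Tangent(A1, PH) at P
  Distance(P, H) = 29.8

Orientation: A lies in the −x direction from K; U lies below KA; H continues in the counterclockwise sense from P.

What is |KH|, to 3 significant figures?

50.8

K is at the origin; K and A share the same y with |KA| = 20.4 and A on the −x side, so A = (-20.4, 0.00). The tangent condition forces UA to be normal to KA, so U = A + (0, -13.2) = (-20.4, -13.2). On A1, A sits at bearing 90° from U; a 111° counterclockwise sweep puts P at bearing 201°, so P = U + 13.2·(cos 201°, sin 201°) = (-32.7, -17.9). The tangent condition forces UP to be normal to PH, so PH runs along (−sin 201°, cos 201°); with |PH| = 29.8, H = (-22.0, -45.8). Then |KH| = |H − K| = 50.8.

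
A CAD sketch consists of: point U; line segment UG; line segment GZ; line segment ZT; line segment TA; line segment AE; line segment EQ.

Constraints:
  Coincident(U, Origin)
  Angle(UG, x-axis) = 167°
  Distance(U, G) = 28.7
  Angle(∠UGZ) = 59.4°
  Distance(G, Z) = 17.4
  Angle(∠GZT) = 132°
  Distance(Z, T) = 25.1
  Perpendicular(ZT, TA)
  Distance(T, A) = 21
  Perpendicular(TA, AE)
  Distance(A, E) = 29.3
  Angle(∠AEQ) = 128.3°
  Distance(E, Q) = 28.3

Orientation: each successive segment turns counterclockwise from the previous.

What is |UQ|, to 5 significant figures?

43.060

The perpendicularity gives AE at right angles to TA, so AE runs at 155.60°; with |AE| = 29.3, E = (-17.853, 10.730). ∠AEQ = 128.3° gives EQ at -152.70° from the x-axis; with |EQ| = 28.3, Q = (-43.001, -2.2498). Then |UQ| = |Q − U| = 43.060.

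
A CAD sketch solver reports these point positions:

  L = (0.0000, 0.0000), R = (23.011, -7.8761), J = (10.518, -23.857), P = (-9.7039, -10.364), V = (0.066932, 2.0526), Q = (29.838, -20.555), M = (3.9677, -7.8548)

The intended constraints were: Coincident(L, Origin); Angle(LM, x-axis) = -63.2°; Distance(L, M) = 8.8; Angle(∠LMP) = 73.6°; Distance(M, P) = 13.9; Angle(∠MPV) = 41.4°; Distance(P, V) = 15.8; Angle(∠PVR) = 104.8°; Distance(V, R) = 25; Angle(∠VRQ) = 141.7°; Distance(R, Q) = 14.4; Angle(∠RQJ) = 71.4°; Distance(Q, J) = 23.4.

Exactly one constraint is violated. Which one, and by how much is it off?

Distance(Q, J) = 23.4 — off by 3.80.

L = (0.00, 0.00) ✓; LM at -63.20° ✓; |LM| = 8.800 ✓; ∠LMP = 73.60° ✓; |MP| = 13.90 ✓; ∠MPV = 41.40° ✓; |PV| = 15.80 ✓; ∠PVR = 104.8° ✓; |VR| = 25.00 ✓; ∠VRQ = 141.7° ✓; |RQ| = 14.40 ✓; ∠RQJ = 71.40° ✓; |QJ| = 19.60 ✗.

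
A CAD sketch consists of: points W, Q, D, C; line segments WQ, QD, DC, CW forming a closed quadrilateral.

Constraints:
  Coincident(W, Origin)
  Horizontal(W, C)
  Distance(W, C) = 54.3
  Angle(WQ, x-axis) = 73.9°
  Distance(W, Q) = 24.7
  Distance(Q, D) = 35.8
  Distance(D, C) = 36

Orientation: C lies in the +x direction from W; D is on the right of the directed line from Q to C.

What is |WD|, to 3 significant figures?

21.9

Checks: |WC| = 54.30 ✓; |WQ| = 24.70 ✓; |QD| = 35.80 ✓; |DC| = 36.00 ✓.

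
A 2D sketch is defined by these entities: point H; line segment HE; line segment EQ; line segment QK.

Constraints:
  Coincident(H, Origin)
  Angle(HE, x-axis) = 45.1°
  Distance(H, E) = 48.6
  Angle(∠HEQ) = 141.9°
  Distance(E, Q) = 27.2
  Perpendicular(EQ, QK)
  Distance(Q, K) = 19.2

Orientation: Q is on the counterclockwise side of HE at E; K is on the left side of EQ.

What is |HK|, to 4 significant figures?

66.33

∠HEQ = 141.9°, so EQ runs at 45.1° + (180° − 141.9°) = 83.20° from the x-axis; with |EQ| = 27.2, Q = E + 27.2·(cos 83.20°, sin 83.20°) = (37.53, 61.43). The perpendicularity gives QK at right angles to EQ; with |QK| = 19.2 on the left of EQ, K = Q + 19.2·(-0.9930, 0.1184) = (18.46, 63.71). Then |HK| = |K − H| = 66.33.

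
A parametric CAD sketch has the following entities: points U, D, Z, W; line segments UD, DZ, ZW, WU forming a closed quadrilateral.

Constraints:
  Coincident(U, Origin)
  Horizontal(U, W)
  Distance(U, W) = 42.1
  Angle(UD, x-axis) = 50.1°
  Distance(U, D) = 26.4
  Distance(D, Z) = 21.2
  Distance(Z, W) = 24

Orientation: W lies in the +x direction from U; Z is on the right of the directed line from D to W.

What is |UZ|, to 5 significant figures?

18.140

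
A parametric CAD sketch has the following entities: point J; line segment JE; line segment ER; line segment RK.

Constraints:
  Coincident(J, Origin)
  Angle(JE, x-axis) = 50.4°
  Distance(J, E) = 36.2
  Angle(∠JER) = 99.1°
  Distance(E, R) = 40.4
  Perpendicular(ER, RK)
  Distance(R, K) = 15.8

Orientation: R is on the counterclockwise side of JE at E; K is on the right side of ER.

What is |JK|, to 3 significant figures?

69.2

J is at the origin; JE runs at 50.4° with length 36.2, so E = 36.2·(cos 50.4°, sin 50.4°) = (23.1, 27.9). ∠JER = 99.1°, so ER runs at 50.4° + (180° − 99.1°) = 131° from the x-axis; with |ER| = 40.4, R = E + 40.4·(cos 131°, sin 131°) = (-3.59, 58.2). The perpendicularity gives RK at right angles to ER; with |RK| = 15.8 on the right of ER, K = R + 15.8·(0.751, 0.660) = (8.28, 68.7). Then |JK| = |K − J| = 69.2.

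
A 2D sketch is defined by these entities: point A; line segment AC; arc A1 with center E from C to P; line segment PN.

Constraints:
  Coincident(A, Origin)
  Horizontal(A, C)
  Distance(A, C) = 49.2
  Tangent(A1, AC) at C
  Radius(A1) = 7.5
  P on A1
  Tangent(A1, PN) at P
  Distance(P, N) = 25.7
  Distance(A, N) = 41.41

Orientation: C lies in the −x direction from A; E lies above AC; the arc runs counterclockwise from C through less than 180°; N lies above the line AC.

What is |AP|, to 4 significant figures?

42.67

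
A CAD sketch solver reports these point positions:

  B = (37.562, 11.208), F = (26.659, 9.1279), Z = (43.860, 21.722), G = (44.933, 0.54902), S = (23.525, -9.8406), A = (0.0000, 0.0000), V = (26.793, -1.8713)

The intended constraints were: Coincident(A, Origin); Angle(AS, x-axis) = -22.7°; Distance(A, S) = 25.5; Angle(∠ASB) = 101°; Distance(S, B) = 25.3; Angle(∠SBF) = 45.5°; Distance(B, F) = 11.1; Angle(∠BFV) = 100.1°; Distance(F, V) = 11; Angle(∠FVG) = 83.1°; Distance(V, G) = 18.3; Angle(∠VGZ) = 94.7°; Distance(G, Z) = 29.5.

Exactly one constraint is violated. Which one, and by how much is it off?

Distance(G, Z) = 29.5 — off by 8.30.

A = (0.00, 0.00) ✓; AS at -22.70° ✓; |AS| = 25.50 ✓; ∠ASB = 101.0° ✓; |SB| = 25.30 ✓; ∠SBF = 45.50° ✓; |BF| = 11.10 ✓; ∠BFV = 100.1° ✓; |FV| = 11.00 ✓; ∠FVG = 83.10° ✓; |VG| = 18.30 ✓; ∠VGZ = 94.70° ✓; |GZ| = 21.20 ✗.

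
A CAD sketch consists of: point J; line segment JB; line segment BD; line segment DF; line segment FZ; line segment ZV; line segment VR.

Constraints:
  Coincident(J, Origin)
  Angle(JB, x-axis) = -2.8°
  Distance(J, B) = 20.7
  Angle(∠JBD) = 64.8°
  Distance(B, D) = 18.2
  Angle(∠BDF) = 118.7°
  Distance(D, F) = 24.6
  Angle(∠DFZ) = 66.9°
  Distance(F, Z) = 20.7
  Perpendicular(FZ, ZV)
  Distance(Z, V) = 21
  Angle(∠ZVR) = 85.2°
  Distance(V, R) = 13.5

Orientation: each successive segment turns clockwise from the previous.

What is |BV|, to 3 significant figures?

7.84

J is at the origin; JB runs at -2.8° with length 20.7, so B = (20.7, -1.01). ∠JBD = 64.8° gives BD at -118° from the x-axis; with |BD| = 18.2, D = (12.1, -17.1). ∠BDF = 118.7° gives DF at -179° from the x-axis; with |DF| = 24.6, F = (-12.5, -17.4). ∠DFZ = 66.9° gives FZ at 67.6° from the x-axis; with |FZ| = 20.7, Z = (-4.58, 1.76). FZ ⟂ ZV, so ZV runs at -22.4°; with |ZV| = 21.0, V = (14.8, -6.25). Then |BV| = |V − B| = 7.84.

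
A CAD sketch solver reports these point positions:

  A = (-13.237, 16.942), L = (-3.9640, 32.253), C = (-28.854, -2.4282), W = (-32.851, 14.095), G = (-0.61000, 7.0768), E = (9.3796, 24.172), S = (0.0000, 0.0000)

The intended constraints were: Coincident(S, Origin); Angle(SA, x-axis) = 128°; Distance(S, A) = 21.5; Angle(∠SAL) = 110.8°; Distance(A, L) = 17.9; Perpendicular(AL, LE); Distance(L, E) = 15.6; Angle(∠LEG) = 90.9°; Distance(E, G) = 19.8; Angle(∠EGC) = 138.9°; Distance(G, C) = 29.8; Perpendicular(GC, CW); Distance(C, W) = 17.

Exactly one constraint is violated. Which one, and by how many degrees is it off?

Perpendicular(GC, CW) — off by 5.00°.

S = (0.00, 0.00) ✓; SA at 128.0° ✓; |SA| = 21.50 ✓; ∠SAL = 110.8° ✓; |AL| = 17.90 ✓; ∠(AL, LE) = 90.00° ✓; |LE| = 15.60 ✓; ∠LEG = 90.90° ✓; |EG| = 19.80 ✓; ∠EGC = 138.9° ✓; |GC| = 29.80 ✓; ∠(GC, CW) = 95.00° ✗; |CW| = 17.00 ✓.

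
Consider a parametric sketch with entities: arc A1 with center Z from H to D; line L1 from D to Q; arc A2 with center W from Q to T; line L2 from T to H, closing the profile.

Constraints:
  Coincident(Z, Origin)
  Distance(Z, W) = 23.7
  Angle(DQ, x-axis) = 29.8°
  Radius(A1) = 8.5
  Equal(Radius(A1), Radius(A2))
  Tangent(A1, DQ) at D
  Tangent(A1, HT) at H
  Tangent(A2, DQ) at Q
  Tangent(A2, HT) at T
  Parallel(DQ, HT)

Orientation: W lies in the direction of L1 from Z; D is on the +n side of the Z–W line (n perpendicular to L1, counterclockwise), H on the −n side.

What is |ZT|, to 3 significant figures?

25.2

The slot axis is L1's direction at 29.8°, so u = (cos 29.8°, sin 29.8°) = (0.868, 0.497) and n = (−sin 29.8°, cos 29.8°) = (-0.497, 0.868). Z is at the origin and W lies 23.7 along u from Z, so W = 23.7·u = (20.6, 11.8). Tangency of A1 to both parallel lines with radius 8.5 puts D and H at Z ± 8.5·n: D = (-4.22, 7.38), H = (4.22, -7.38). Equal radii place Q and T the same way about W: Q = W + 8.5·n = (16.3, 19.2), T = W − 8.5·n = (24.8, 4.40). Then |ZT| = |T − Z| = 25.2.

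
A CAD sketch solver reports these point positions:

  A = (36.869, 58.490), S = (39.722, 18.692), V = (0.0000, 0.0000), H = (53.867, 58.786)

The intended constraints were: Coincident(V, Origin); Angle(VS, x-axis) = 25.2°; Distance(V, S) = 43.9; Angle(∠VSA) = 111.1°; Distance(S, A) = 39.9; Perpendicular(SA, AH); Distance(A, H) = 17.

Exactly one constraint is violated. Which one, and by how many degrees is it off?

Perpendicular(SA, AH) — off by 3.10°.

V = (0.00, 0.00) ✓; VS at 25.20° ✓; |VS| = 43.90 ✓; ∠VSA = 111.1° ✓; |SA| = 39.90 ✓; ∠(SA, AH) = 93.10° ✗; |AH| = 17.00 ✓.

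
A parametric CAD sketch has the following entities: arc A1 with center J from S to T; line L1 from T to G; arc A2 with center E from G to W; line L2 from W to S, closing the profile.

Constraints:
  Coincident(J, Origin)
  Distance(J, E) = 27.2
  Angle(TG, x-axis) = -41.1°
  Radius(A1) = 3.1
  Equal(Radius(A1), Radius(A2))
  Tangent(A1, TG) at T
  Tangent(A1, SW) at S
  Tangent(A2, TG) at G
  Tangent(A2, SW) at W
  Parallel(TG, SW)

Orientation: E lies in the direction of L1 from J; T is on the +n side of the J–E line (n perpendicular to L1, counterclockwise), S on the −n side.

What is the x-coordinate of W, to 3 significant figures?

18.5

The slot axis is L1's direction at -41.1°, so u = (cos -41.1°, sin -41.1°) = (0.754, -0.657) and n = (−sin -41.1°, cos -41.1°) = (0.657, 0.754). J is at the origin and E lies 27.2 along u from J, so E = 27.2·u = (20.5, -17.9). Tangency of A1 to both parallel lines with radius 3.1 puts T and S at J ± 3.1·n: T = (2.04, 2.34), S = (-2.04, -2.34). Equal radii place G and W the same way about E: G = E + 3.1·n = (22.5, -15.5), W = E − 3.1·n = (18.5, -20.2). So W.x = 18.5.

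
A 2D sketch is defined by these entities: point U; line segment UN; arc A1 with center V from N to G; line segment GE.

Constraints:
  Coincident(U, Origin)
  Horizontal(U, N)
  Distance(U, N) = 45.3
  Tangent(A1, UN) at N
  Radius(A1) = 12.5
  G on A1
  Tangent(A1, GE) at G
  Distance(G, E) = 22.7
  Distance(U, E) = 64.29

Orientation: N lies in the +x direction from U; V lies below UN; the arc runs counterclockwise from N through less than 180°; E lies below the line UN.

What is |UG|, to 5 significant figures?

42.117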